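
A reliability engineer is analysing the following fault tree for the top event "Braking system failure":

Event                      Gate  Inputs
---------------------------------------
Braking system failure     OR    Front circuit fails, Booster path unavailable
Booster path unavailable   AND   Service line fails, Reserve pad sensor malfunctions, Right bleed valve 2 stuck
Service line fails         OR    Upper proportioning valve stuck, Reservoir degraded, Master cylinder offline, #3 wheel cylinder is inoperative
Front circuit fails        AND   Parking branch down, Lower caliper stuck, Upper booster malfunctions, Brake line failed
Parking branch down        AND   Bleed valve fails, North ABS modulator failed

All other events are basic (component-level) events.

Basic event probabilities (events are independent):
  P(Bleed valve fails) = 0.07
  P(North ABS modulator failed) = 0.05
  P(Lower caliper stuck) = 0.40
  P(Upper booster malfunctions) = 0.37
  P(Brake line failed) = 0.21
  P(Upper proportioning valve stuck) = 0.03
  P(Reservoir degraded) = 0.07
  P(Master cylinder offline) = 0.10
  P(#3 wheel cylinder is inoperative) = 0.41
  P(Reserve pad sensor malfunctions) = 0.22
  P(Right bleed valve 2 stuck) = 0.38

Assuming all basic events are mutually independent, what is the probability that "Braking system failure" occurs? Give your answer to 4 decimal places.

0.0437

P(Parking branch down) [AND] = 0.07 × 0.05 = 0.003500
P(Front circuit fails) [AND] = 0.003500 × 0.40 × 0.37 × 0.21 = 0.000109
P(Service line fails) [OR] = 1 − (1−0.03) × (1−0.07) × (1−0.10) × (1−0.41) = 0.520985
P(Booster path unavailable) [AND] = 0.520985 × 0.22 × 0.38 = 0.043554
P(Braking system failure) [OR] = 1 − (1−0.000109) × (1−0.043554) = 0.043658
Rounded to 4 decimal places: P(Braking system failure) ≈ 0.0437.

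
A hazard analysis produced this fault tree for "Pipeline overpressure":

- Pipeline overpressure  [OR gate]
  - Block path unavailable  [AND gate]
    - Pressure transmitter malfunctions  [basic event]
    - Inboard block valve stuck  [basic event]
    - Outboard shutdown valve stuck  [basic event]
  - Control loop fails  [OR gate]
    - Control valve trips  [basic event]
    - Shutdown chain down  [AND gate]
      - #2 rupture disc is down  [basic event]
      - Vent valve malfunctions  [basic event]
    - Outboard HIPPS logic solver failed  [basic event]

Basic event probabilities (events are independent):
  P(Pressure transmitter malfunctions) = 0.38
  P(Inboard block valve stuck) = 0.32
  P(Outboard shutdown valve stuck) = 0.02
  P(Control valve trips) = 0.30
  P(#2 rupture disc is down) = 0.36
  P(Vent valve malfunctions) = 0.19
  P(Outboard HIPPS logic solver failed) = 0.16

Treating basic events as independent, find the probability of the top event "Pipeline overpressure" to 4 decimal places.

0.4536

P(Block path unavailable) [AND] = 0.38 × 0.32 × 0.02 = 0.002432
P(Shutdown chain down) [AND] = 0.36 × 0.19 = 0.068400
P(Control loop fails) [OR] = 1 − (1−0.30) × (1−0.068400) × (1−0.16) = 0.452219
P(Pipeline overpressure) [OR] = 1 − (1−0.002432) × (1−0.452219) = 0.453551
Rounded to 4 decimal places: P(Pipeline overpressure) ≈ 0.4536.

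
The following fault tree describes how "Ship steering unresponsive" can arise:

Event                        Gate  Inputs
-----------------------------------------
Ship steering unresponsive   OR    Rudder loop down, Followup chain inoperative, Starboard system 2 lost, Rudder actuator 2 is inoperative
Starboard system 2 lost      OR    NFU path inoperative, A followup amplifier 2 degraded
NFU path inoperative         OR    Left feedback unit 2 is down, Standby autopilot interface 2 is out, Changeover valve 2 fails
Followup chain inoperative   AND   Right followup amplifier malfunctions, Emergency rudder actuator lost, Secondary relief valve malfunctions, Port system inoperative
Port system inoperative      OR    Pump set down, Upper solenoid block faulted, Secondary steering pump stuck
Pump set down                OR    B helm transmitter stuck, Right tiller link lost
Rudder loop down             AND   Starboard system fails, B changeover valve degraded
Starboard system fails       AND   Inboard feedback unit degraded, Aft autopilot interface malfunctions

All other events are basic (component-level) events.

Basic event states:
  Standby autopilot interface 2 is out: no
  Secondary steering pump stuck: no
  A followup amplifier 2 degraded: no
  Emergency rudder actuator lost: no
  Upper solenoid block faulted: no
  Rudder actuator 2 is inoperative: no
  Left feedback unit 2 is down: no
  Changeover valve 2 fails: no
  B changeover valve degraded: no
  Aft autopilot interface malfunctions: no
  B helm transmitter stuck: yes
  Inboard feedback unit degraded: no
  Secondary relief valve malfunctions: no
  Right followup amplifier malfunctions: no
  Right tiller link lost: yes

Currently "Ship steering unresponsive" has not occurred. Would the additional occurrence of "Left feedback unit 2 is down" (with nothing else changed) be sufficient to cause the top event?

Counterfactual: set "Left feedback unit 2 is down" to occurred.
Starboard system fails [AND]: Inboard feedback unit degraded=not, Aft autopilot interface malfunctions=not → not all inputs occur → does not occur.
Rudder loop down [AND]: Starboard system fails=not, B changeover valve degraded=not → not all inputs occur → does not occur.
Pump set down [OR]: B helm transmitter stuck=occurs, Right tiller link lost=occurs → at least one input occurs → occurs.
Port system inoperative [OR]: Pump set down=occurs, Upper solenoid block faulted=not, Secondary steering pump stuck=not → at least one input occurs → occurs.
Followup chain inoperative [AND]: Right followup amplifier malfunctions=not, Emergency rudder actuator lost=not, Secondary relief valve malfunctions=not, Port system inoperative=occurs → not all inputs occur → does not occur.
NFU path inoperative [OR]: Left feedback unit 2 is down=occurs, Standby autopilot interface 2 is out=not, Changeover valve 2 fails=not → at least one input occurs → occurs.
Starboard system 2 lost [OR]: NFU path inoperative=occurs, A followup amplifier 2 degraded=not → at least one input occurs → occurs.
Ship steering unresponsive [OR]: Rudder loop down=not, Followup chain inoperative=not, Starboard system 2 lost=occurs, Rudder actuator 2 is inoperative=not → at least one input occurs → occurs.

Yes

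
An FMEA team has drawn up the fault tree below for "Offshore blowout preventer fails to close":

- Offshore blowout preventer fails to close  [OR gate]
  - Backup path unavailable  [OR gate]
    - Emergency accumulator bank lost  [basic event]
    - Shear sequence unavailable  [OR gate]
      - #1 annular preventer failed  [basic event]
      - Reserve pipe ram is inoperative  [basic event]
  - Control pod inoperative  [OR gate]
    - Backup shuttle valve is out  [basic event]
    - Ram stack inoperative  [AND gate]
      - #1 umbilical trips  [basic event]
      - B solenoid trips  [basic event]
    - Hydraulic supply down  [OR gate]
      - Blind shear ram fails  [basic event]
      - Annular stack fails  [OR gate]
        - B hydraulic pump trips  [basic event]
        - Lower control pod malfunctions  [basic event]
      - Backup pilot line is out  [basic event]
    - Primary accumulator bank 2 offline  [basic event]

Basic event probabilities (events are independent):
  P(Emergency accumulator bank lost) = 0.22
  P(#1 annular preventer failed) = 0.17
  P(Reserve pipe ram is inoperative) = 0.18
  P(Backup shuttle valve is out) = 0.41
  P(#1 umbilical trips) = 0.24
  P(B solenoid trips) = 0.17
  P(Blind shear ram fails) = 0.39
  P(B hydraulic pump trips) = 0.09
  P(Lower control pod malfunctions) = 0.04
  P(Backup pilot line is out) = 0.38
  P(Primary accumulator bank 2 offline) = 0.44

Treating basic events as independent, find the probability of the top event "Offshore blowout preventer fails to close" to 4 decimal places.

0.9444

P(Shear sequence unavailable) [OR] = 1 − (1−0.17) × (1−0.18) = 0.319400
P(Backup path unavailable) [OR] = 1 − (1−0.22) × (1−0.319400) = 0.469132
P(Ram stack inoperative) [AND] = 0.24 × 0.17 = 0.040800
P(Annular stack fails) [OR] = 1 − (1−0.09) × (1−0.04) = 0.126400
P(Hydraulic supply down) [OR] = 1 − (1−0.39) × (1−0.126400) × (1−0.38) = 0.669604
P(Control pod inoperative) [OR] = 1 − (1−0.41) × (1−0.040800) × (1−0.669604) × (1−0.44) = 0.895291
P(Offshore blowout preventer fails to close) [OR] = 1 − (1−0.469132) × (1−0.895291) = 0.944413
Rounded to 4 decimal places: P(Offshore blowout preventer fails to close) ≈ 0.9444.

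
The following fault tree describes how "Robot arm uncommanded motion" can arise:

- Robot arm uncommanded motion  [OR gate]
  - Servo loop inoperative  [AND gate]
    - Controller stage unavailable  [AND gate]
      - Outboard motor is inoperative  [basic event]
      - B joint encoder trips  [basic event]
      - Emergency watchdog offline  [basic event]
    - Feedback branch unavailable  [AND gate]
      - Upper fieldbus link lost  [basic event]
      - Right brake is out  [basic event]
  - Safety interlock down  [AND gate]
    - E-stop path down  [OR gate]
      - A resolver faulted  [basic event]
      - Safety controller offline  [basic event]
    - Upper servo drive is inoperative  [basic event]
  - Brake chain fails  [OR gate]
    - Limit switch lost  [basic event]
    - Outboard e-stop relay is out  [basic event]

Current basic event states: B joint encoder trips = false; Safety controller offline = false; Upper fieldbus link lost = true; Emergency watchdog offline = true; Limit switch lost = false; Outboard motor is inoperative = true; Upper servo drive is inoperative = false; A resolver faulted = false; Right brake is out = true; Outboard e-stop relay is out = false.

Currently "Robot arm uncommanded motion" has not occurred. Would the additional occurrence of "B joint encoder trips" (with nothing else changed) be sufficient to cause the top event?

Yes

Counterfactual: set "B joint encoder trips" to occurred.
Controller stage unavailable [AND]: Outboard motor is inoperative=occurs, B joint encoder trips=occurs, Emergency watchdog offline=occurs → all inputs occur → occurs.
Feedback branch unavailable [AND]: Upper fieldbus link lost=occurs, Right brake is out=occurs → all inputs occur → occurs.
Servo loop inoperative [AND]: Controller stage unavailable=occurs, Feedback branch unavailable=occurs → all inputs occur → occurs.
E-stop path down [OR]: A resolver faulted=not, Safety controller offline=not → no input occurs → does not occur.
Safety interlock down [AND]: E-stop path down=not, Upper servo drive is inoperative=not → not all inputs occur → does not occur.
Brake chain fails [OR]: Limit switch lost=not, Outboard e-stop relay is out=not → no input occurs → does not occur.
Robot arm uncommanded motion [OR]: Servo loop inoperative=occurs, Safety interlock down=not, Brake chain fails=not → at least one input occurs → occurs.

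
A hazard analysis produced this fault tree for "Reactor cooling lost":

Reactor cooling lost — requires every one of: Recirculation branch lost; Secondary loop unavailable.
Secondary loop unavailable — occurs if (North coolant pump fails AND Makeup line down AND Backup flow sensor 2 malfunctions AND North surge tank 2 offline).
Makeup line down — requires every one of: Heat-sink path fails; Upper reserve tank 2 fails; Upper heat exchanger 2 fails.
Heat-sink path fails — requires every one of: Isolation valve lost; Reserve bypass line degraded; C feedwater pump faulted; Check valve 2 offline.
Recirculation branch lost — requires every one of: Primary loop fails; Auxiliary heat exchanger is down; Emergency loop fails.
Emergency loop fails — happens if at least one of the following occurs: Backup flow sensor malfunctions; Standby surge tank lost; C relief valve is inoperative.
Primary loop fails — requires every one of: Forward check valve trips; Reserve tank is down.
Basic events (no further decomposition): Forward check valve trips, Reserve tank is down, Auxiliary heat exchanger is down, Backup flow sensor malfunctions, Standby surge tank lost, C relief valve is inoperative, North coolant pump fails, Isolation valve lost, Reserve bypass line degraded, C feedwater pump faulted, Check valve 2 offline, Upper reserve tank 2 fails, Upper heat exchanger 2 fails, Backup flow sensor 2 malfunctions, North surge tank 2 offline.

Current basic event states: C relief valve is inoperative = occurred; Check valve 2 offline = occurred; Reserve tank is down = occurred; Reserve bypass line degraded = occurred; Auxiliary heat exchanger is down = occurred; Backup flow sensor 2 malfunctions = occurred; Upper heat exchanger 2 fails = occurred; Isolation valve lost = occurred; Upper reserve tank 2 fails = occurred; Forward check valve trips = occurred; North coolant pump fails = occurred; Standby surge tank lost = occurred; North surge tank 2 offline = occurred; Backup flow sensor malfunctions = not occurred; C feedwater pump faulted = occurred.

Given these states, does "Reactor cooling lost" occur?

Primary loop fails [AND]: Forward check valve trips=occurs, Reserve tank is down=occurs → all inputs occur → occurs.
Emergency loop fails [OR]: Backup flow sensor malfunctions=not, Standby surge tank lost=occurs, C relief valve is inoperative=occurs → at least one input occurs → occurs.
Recirculation branch lost [AND]: Primary loop fails=occurs, Auxiliary heat exchanger is down=occurs, Emergency loop fails=occurs → all inputs occur → occurs.
Heat-sink path fails [AND]: Isolation valve lost=occurs, Reserve bypass line degraded=occurs, C feedwater pump faulted=occurs, Check valve 2 offline=occurs → all inputs occur → occurs.
Makeup line down [AND]: Heat-sink path fails=occurs, Upper reserve tank 2 fails=occurs, Upper heat exchanger 2 fails=occurs → all inputs occur → occurs.
Secondary loop unavailable [AND]: North coolant pump fails=occurs, Makeup line down=occurs, Backup flow sensor 2 malfunctions=occurs, North surge tank 2 offline=occurs → all inputs occur → occurs.
Reactor cooling lost [AND]: Recirculation branch lost=occurs, Secondary loop unavailable=occurs → all inputs occur → occurs.

Yes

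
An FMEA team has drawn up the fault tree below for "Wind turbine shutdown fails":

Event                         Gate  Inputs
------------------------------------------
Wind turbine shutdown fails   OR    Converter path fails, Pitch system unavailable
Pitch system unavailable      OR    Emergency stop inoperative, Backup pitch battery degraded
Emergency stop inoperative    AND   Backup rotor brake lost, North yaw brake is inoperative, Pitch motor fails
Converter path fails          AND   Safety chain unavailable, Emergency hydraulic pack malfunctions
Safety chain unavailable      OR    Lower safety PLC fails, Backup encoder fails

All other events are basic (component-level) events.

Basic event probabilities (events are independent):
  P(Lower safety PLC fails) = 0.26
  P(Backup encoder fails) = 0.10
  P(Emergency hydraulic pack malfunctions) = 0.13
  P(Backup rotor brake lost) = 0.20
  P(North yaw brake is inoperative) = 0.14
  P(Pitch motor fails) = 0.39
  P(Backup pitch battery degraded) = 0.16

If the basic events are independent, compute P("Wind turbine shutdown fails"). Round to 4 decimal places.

0.2052

P(Safety chain unavailable) [OR] = 1 − (1−0.26) × (1−0.10) = 0.334000
P(Converter path fails) [AND] = 0.334000 × 0.13 = 0.043420
P(Emergency stop inoperative) [AND] = 0.20 × 0.14 × 0.39 = 0.010920
P(Pitch system unavailable) [OR] = 1 − (1−0.010920) × (1−0.16) = 0.169173
P(Wind turbine shutdown fails) [OR] = 1 − (1−0.043420) × (1−0.169173) = 0.205248
Rounded to 4 decimal places: P(Wind turbine shutdown fails) ≈ 0.2052.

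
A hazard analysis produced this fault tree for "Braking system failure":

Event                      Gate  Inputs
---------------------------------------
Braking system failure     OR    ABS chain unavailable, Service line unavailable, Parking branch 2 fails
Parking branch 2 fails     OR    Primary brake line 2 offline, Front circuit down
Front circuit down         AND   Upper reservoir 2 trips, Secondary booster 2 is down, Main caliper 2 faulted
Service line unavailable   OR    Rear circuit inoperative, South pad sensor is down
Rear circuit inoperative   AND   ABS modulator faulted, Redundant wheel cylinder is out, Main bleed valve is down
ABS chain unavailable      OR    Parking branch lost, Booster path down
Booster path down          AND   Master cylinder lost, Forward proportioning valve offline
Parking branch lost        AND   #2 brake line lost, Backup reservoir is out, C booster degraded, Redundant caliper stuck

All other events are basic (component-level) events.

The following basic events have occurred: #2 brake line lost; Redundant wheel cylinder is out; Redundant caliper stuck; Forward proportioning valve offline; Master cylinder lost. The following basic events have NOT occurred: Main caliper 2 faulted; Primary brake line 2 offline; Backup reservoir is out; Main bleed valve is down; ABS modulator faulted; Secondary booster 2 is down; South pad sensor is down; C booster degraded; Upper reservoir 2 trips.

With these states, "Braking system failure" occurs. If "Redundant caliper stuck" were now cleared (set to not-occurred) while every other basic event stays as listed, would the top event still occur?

Yes

Counterfactual: set "Redundant caliper stuck" to not occurred.
Parking branch lost [AND]: #2 brake line lost=occurs, Backup reservoir is out=not, C booster degraded=not, Redundant caliper stuck=not → not all inputs occur → does not occur.
Booster path down [AND]: Master cylinder lost=occurs, Forward proportioning valve offline=occurs → all inputs occur → occurs.
ABS chain unavailable [OR]: Parking branch lost=not, Booster path down=occurs → at least one input occurs → occurs.
Rear circuit inoperative [AND]: ABS modulator faulted=not, Redundant wheel cylinder is out=occurs, Main bleed valve is down=not → not all inputs occur → does not occur.
Service line unavailable [OR]: Rear circuit inoperative=not, South pad sensor is down=not → no input occurs → does not occur.
Front circuit down [AND]: Upper reservoir 2 trips=not, Secondary booster 2 is down=not, Main caliper 2 faulted=not → not all inputs occur → does not occur.
Parking branch 2 fails [OR]: Primary brake line 2 offline=not, Front circuit down=not → no input occurs → does not occur.
Braking system failure [OR]: ABS chain unavailable=occurs, Service line unavailable=not, Parking branch 2 fails=not → at least one input occurs → occurs.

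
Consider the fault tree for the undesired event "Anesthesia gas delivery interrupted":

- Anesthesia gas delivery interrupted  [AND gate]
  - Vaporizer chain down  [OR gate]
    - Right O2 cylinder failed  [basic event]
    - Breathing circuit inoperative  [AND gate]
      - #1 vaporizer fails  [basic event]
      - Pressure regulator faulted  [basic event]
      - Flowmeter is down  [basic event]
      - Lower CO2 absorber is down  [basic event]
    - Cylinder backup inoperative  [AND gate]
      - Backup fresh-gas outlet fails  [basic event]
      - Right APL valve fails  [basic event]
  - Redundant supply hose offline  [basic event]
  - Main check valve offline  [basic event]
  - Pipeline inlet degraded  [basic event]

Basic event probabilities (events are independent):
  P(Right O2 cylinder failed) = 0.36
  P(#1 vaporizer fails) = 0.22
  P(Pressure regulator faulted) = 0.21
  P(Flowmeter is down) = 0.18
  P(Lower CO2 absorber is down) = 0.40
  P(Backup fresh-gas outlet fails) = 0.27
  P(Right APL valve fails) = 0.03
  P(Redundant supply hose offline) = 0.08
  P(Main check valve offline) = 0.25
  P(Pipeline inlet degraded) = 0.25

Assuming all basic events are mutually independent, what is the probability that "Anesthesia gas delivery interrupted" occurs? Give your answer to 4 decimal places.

0.0018

P(Breathing circuit inoperative) [AND] = 0.22 × 0.21 × 0.18 × 0.40 = 0.003326
P(Cylinder backup inoperative) [AND] = 0.27 × 0.03 = 0.008100
P(Vaporizer chain down) [OR] = 1 − (1−0.36) × (1−0.003326) × (1−0.008100) = 0.367295
P(Anesthesia gas delivery interrupted) [AND] = 0.367295 × 0.08 × 0.25 × 0.25 = 0.001836
Rounded to 4 decimal places: P(Anesthesia gas delivery interrupted) ≈ 0.0018.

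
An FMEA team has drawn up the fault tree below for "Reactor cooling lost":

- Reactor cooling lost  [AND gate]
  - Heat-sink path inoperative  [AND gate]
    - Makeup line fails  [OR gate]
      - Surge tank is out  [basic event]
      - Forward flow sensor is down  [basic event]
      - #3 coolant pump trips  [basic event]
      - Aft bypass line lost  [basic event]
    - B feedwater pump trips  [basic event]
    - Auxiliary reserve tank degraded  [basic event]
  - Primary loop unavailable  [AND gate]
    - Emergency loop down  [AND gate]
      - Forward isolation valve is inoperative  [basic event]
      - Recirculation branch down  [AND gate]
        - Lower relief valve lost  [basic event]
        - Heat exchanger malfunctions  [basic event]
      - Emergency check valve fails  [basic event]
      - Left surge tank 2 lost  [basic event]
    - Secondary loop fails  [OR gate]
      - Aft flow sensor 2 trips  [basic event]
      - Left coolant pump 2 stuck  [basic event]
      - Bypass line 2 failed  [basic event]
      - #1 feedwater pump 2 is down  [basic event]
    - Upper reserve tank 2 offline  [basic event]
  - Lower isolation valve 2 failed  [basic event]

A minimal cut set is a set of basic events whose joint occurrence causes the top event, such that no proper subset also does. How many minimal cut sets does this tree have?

16

Makeup line fails [OR]: union of children's cut sets → 4 cut set(s).
Heat-sink path inoperative [AND]: one cut set from each child combined → 4 × 1 × 1 = 4 cut set(s).
Recirculation branch down [AND]: one cut set from each child combined → 1 × 1 = 1 cut set(s).
Emergency loop down [AND]: one cut set from each child combined → 1 × 1 × 1 × 1 = 1 cut set(s).
Secondary loop fails [OR]: union of children's cut sets → 4 cut set(s).
Primary loop unavailable [AND]: one cut set from each child combined → 1 × 4 × 1 = 4 cut set(s).
Reactor cooling lost [AND]: one cut set from each child combined → 4 × 4 × 1 = 16 cut set(s).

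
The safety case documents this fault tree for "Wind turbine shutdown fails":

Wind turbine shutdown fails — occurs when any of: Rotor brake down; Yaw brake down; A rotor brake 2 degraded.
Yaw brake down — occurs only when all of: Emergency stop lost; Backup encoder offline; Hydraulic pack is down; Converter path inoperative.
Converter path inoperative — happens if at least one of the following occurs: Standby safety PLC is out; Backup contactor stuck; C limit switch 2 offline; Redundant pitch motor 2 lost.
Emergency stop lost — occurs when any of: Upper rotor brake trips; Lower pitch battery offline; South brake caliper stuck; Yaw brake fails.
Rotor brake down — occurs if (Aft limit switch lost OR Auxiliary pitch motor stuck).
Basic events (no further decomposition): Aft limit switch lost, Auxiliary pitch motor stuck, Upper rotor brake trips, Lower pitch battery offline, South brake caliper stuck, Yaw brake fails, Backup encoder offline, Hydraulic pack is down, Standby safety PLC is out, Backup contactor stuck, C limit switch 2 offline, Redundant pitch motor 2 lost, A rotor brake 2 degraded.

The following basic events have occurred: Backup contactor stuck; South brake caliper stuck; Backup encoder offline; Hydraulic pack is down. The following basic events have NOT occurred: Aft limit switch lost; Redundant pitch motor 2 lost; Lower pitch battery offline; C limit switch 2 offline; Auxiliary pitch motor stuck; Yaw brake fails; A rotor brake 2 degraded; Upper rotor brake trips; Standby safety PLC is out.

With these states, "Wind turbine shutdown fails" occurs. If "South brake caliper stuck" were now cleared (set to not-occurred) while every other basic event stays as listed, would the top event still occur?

Counterfactual: set "South brake caliper stuck" to not occurred.
Rotor brake down [OR]: Aft limit switch lost=not, Auxiliary pitch motor stuck=not → no input occurs → does not occur.
Emergency stop lost [OR]: Upper rotor brake trips=not, Lower pitch battery offline=not, South brake caliper stuck=not, Yaw brake fails=not → no input occurs → does not occur.
Converter path inoperative [OR]: Standby safety PLC is out=not, Backup contactor stuck=occurs, C limit switch 2 offline=not, Redundant pitch motor 2 lost=not → at least one input occurs → occurs.
Yaw brake down [AND]: Emergency stop lost=not, Backup encoder offline=occurs, Hydraulic pack is down=occurs, Converter path inoperative=occurs → not all inputs occur → does not occur.
Wind turbine shutdown fails [OR]: Rotor brake down=not, Yaw brake down=not, A rotor brake 2 degraded=not → no input occurs → does not occur.

No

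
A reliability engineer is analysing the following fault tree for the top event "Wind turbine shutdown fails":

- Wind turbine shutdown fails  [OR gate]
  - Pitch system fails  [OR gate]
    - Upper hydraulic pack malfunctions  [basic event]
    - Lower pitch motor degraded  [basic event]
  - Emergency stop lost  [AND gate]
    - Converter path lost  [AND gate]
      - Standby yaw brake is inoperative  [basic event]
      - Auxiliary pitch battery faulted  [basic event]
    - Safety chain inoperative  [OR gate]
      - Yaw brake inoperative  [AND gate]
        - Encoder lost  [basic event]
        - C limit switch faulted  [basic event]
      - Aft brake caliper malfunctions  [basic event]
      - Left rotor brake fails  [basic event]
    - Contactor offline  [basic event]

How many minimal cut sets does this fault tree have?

5

Pitch system fails [OR]: union of children's cut sets → 2 cut set(s).
Converter path lost [AND]: one cut set from each child combined → 1 × 1 = 1 cut set(s).
Yaw brake inoperative [AND]: one cut set from each child combined → 1 × 1 = 1 cut set(s).
Safety chain inoperative [OR]: union of children's cut sets → 3 cut set(s).
Emergency stop lost [AND]: one cut set from each child combined → 1 × 3 × 1 = 3 cut set(s).
Wind turbine shutdown fails [OR]: union of children's cut sets → 5 cut set(s).
Minimal cut sets: {Upper hydraulic pack malfunctions}; {Lower pitch motor degraded}; {Auxiliary pitch battery faulted, C limit switch faulted, Contactor offline, Encoder lost, Standby yaw brake is inoperative}; {Aft brake caliper malfunctions, Auxiliary pitch battery faulted, Contactor offline, Standby yaw brake is inoperative}; {Auxiliary pitch battery faulted, Contactor offline, Left rotor brake fails, Standby yaw brake is inoperative}.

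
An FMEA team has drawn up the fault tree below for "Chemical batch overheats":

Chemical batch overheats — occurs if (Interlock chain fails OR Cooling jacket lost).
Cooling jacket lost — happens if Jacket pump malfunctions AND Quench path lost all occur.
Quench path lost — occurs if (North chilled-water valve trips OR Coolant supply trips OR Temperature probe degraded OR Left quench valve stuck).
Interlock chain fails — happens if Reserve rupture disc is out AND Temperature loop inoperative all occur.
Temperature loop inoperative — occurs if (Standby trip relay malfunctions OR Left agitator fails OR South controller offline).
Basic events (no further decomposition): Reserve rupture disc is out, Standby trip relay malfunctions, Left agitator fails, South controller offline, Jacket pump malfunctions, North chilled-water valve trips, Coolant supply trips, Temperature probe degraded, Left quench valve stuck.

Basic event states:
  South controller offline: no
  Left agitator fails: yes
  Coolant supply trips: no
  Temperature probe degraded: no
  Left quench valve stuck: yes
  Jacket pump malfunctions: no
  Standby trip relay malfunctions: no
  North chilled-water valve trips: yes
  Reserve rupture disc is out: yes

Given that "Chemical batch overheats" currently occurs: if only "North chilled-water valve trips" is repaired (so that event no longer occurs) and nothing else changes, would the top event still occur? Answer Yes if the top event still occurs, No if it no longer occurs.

Counterfactual: set "North chilled-water valve trips" to not occurred.
Temperature loop inoperative [OR]: Standby trip relay malfunctions=not, Left agitator fails=occurs, South controller offline=not → at least one input occurs → occurs.
Interlock chain fails [AND]: Reserve rupture disc is out=occurs, Temperature loop inoperative=occurs → all inputs occur → occurs.
Quench path lost [OR]: North chilled-water valve trips=not, Coolant supply trips=not, Temperature probe degraded=not, Left quench valve stuck=occurs → at least one input occurs → occurs.
Cooling jacket lost [AND]: Jacket pump malfunctions=not, Quench path lost=occurs → not all inputs occur → does not occur.
Chemical batch overheats [OR]: Interlock chain fails=occurs, Cooling jacket lost=not → at least one input occurs → occurs.

Yes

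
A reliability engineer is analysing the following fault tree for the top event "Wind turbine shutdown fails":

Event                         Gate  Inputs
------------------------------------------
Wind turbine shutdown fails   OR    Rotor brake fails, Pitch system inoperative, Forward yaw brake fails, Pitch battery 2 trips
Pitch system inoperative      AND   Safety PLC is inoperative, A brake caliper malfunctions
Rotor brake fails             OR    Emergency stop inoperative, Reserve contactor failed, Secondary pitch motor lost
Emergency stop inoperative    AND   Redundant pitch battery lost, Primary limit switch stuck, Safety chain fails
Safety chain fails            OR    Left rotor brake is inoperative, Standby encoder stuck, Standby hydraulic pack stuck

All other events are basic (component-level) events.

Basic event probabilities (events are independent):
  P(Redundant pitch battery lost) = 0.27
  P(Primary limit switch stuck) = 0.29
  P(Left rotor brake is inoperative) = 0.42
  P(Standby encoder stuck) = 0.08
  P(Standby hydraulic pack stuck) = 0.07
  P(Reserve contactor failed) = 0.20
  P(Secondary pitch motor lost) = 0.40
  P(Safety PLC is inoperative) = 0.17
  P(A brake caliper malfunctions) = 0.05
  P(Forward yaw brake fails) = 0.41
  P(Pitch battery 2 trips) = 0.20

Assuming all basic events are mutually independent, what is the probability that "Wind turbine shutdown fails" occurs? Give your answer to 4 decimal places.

P(Safety chain fails) [OR] = 1 − (1−0.42) × (1−0.08) × (1−0.07) = 0.503752
P(Emergency stop inoperative) [AND] = 0.27 × 0.29 × 0.503752 = 0.039444
P(Rotor brake fails) [OR] = 1 − (1−0.039444) × (1−0.20) × (1−0.40) = 0.538933
P(Pitch system inoperative) [AND] = 0.17 × 0.05 = 0.008500
P(Wind turbine shutdown fails) [OR] = 1 − (1−0.538933) × (1−0.008500) × (1−0.41) × (1−0.20) = 0.784226
Rounded to 4 decimal places: P(Wind turbine shutdown fails) ≈ 0.7842.

0.7842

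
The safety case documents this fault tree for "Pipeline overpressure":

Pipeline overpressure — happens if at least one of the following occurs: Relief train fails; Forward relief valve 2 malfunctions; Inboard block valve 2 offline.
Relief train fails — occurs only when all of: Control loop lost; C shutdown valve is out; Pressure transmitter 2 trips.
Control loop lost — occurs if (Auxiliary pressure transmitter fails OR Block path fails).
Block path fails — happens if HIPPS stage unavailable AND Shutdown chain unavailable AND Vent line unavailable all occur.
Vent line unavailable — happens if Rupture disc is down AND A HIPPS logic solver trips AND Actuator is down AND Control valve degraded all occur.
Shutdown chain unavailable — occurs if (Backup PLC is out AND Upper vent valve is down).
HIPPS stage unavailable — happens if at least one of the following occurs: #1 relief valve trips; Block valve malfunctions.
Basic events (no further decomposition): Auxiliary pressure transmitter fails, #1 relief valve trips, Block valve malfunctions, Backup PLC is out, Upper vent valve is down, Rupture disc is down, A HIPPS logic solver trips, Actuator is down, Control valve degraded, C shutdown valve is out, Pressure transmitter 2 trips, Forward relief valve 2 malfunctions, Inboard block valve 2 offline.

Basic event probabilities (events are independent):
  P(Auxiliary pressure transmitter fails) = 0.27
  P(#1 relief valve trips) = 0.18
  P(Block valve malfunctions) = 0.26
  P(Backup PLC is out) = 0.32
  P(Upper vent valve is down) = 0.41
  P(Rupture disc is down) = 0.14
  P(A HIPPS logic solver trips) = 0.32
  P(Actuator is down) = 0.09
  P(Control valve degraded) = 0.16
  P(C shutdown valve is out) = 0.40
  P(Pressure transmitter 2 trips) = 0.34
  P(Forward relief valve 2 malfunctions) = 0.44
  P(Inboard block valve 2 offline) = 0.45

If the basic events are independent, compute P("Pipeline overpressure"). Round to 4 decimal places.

P(HIPPS stage unavailable) [OR] = 1 − (1−0.18) × (1−0.26) = 0.393200
P(Shutdown chain unavailable) [AND] = 0.32 × 0.41 = 0.131200
P(Vent line unavailable) [AND] = 0.14 × 0.32 × 0.09 × 0.16 = 0.000645
P(Block path fails) [AND] = 0.393200 × 0.131200 × 0.000645 = 0.000033
P(Control loop lost) [OR] = 1 − (1−0.27) × (1−0.000033) = 0.270024
P(Relief train fails) [AND] = 0.270024 × 0.40 × 0.34 = 0.036723
P(Pipeline overpressure) [OR] = 1 − (1−0.036723) × (1−0.44) × (1−0.45) = 0.703311
Rounded to 4 decimal places: P(Pipeline overpressure) ≈ 0.7033.

0.7033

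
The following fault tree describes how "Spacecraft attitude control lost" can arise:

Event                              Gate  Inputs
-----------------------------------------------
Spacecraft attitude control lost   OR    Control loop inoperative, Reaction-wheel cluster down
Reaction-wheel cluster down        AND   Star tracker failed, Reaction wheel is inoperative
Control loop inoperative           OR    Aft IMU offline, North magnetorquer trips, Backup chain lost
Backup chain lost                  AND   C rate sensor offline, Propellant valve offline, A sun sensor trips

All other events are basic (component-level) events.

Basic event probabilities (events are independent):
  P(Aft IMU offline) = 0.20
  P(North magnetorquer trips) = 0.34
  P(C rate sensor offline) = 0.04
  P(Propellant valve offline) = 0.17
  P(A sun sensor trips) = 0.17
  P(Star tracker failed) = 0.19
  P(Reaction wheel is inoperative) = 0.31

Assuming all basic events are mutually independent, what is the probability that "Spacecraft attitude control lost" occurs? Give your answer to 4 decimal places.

P(Backup chain lost) [AND] = 0.04 × 0.17 × 0.17 = 0.001156
P(Control loop inoperative) [OR] = 1 − (1−0.20) × (1−0.34) × (1−0.001156) = 0.472610
P(Reaction-wheel cluster down) [AND] = 0.19 × 0.31 = 0.058900
P(Spacecraft attitude control lost) [OR] = 1 − (1−0.472610) × (1−0.058900) = 0.503673
Rounded to 4 decimal places: P(Spacecraft attitude control lost) ≈ 0.5037.

0.5037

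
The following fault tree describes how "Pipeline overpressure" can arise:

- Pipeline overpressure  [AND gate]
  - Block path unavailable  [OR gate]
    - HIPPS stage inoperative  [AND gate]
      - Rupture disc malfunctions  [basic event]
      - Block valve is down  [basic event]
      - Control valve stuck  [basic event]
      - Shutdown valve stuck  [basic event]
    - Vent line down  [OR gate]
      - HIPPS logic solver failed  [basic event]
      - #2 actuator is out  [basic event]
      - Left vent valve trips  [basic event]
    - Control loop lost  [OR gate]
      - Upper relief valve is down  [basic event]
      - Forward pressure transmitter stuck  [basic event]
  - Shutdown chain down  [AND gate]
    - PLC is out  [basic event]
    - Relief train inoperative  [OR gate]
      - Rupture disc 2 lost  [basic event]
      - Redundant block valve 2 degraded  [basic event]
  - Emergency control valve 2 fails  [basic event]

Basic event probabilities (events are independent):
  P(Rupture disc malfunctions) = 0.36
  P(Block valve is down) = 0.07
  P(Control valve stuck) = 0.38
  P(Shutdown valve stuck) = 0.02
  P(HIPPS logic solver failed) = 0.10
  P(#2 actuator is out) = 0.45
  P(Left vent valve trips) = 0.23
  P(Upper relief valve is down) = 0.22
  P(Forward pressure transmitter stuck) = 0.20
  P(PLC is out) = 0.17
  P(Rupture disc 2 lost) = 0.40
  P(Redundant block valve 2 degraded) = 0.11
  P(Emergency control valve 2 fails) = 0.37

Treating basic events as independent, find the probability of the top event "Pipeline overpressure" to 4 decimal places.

0.0223

P(HIPPS stage inoperative) [AND] = 0.36 × 0.07 × 0.38 × 0.02 = 0.000192
P(Vent line down) [OR] = 1 − (1−0.10) × (1−0.45) × (1−0.23) = 0.618850
P(Control loop lost) [OR] = 1 − (1−0.22) × (1−0.20) = 0.376000
P(Block path unavailable) [OR] = 1 − (1−0.000192) × (1−0.618850) × (1−0.376000) = 0.762208
P(Relief train inoperative) [OR] = 1 − (1−0.40) × (1−0.11) = 0.466000
P(Shutdown chain down) [AND] = 0.17 × 0.466000 = 0.079220
P(Pipeline overpressure) [AND] = 0.762208 × 0.079220 × 0.37 = 0.022341
Rounded to 4 decimal places: P(Pipeline overpressure) ≈ 0.0223.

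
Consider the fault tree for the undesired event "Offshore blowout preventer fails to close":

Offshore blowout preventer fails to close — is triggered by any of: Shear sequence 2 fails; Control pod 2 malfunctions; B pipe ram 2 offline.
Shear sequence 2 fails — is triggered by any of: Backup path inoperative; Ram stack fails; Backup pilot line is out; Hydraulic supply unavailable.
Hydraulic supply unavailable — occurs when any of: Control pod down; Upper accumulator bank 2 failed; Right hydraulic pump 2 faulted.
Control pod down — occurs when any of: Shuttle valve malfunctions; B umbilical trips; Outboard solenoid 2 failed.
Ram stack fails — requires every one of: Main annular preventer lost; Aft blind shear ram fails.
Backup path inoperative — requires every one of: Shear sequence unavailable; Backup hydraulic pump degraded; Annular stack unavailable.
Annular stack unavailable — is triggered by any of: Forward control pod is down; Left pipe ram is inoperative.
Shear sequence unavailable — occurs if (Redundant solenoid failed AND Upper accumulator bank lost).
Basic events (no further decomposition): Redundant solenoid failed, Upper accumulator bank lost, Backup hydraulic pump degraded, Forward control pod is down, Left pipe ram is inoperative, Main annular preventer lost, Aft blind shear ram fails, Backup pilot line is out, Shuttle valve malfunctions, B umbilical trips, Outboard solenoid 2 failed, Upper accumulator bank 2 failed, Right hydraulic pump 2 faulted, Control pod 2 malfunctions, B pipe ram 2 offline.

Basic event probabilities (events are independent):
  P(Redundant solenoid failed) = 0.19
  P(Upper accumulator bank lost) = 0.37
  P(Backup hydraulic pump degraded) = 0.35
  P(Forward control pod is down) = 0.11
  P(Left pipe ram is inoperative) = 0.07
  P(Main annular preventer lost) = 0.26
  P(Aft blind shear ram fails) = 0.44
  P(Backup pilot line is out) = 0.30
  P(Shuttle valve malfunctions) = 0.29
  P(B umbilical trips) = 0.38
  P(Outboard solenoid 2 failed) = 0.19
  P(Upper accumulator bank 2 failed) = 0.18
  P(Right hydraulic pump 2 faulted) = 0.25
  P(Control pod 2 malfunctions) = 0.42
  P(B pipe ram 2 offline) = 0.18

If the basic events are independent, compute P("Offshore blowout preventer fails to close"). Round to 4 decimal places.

0.9356

P(Shear sequence unavailable) [AND] = 0.19 × 0.37 = 0.070300
P(Annular stack unavailable) [OR] = 1 − (1−0.11) × (1−0.07) = 0.172300
P(Backup path inoperative) [AND] = 0.070300 × 0.35 × 0.172300 = 0.004239
P(Ram stack fails) [AND] = 0.26 × 0.44 = 0.114400
P(Control pod down) [OR] = 1 − (1−0.29) × (1−0.38) × (1−0.19) = 0.643438
P(Hydraulic supply unavailable) [OR] = 1 − (1−0.643438) × (1−0.18) × (1−0.25) = 0.780714
P(Shear sequence 2 fails) [OR] = 1 − (1−0.004239) × (1−0.114400) × (1−0.30) × (1−0.780714) = 0.864636
P(Offshore blowout preventer fails to close) [OR] = 1 − (1−0.864636) × (1−0.42) × (1−0.18) = 0.935621
Rounded to 4 decimal places: P(Offshore blowout preventer fails to close) ≈ 0.9356.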